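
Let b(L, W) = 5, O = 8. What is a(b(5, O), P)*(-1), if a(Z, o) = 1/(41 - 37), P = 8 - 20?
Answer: -¼ ≈ -0.25000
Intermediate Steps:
P = -12
a(Z, o) = ¼ (a(Z, o) = 1/4 = ¼)
a(b(5, O), P)*(-1) = (¼)*(-1) = -¼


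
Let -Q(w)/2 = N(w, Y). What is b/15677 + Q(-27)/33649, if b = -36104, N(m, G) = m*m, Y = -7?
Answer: -1237720562/527515373 ≈ -2.3463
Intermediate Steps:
N(m, G) = m²
Q(w) = -2*w²
b/15677 + Q(-27)/33649 = -36104/15677 - 2*(-27)²/33649 = -36104*1/15677 - 2*729*(1/33649) = -36104/15677 - 1458*1/33649 = -36104/15677 - 1458/33649 = -1237720562/527515373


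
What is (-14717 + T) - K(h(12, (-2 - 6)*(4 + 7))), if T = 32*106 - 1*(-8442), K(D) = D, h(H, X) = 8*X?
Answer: -2179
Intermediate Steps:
T = 11834 (T = 3392 + 8442 = 11834)
(-14717 + T) - K(h(12, (-2 - 6)*(4 + 7))) = (-14717 + 11834) - 8*(-2 - 6)*(4 + 7) = -2883 - 8*(-8*11) = -2883 - 8*(-88) = -2883 - 1*(-704) = -2883 + 704 = -2179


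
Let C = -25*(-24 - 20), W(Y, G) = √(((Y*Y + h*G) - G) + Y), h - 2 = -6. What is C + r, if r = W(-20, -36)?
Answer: 1100 + 4*√35 ≈ 1123.7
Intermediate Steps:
h = -4 (h = 2 - 6 = -4)
W(Y, G) = √(Y + Y² - 5*G) (W(Y, G) = √(((Y*Y - 4*G) - G) + Y) = √(((Y² - 4*G) - G) + Y) = √((Y² - 5*G) + Y) = √(Y + Y² - 5*G))
C = 1100 (C = -25*(-44) = 1100)
r = 4*√35 (r = √(-20 + (-20)² - 5*(-36)) = √(-20 + 400 + 180) = √560 = 4*√35 ≈ 23.664)
C + r = 1100 + 4*√35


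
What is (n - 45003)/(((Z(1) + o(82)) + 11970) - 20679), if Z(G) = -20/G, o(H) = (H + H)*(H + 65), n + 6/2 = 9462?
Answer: -35544/15379 ≈ -2.3112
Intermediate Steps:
n = 9459 (n = -3 + 9462 = 9459)
o(H) = 2*H*(65 + H) (o(H) = (2*H)*(65 + H) = 2*H*(65 + H))
(n - 45003)/(((Z(1) + o(82)) + 11970) - 20679) = (9459 - 45003)/(((-20/1 + 2*82*(65 + 82)) + 11970) - 20679) = -35544/(((-20*1 + 2*82*147) + 11970) - 20679) = -35544/(((-20 + 24108) + 11970) - 20679) = -35544/((24088 + 11970) - 20679) = -35544/(36058 - 20679) = -35544/15379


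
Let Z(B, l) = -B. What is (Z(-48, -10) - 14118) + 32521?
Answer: 18451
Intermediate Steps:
(Z(-48, -10) - 14118) + 32521 = (-1*(-48) - 14118) + 32521 = (48 - 14118) + 32521 = -14070 + 32521 = 18451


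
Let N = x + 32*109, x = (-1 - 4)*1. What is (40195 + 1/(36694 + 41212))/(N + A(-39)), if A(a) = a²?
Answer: 1043810557/129947208 ≈ 8.0326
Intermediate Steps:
x = -5 (x = -5*1 = -5)
N = 3483 (N = -5 + 32*109 = -5 + 3488 = 3483)
(40195 + 1/(36694 + 41212))/(N + A(-39)) = (40195 + 1/(36694 + 41212))/(3483 + (-39)²) = (40195 + 1/77906)/(3483 + 1521) = (40195 + 1/77906)/5004 = (3131431671/77906)*(1/5004) = 1043810557/129947208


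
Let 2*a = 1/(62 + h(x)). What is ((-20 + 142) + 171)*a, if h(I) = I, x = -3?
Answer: 293/118 ≈ 2.4831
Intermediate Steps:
a = 1/118 (a = 1/(2*(62 - 3)) = (1/2)/59 = (1/2)*(1/59) = 1/118 ≈ 0.0084746)
((-20 + 142) + 171)*a = ((-20 + 142) + 171)*(1/118) = (122 + 171)*(1/118) = 293*(1/118) = 293/118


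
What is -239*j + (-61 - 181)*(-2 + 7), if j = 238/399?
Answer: -77096/57 ≈ -1352.6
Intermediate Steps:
j = 34/57 (j = 238*(1/399) = 34/57 ≈ 0.59649)
-239*j + (-61 - 181)*(-2 + 7) = -239*34/57 + (-61 - 181)*(-2 + 7) = -8126/57 - 242*5 = -8126/57 - 1210 = -77096/57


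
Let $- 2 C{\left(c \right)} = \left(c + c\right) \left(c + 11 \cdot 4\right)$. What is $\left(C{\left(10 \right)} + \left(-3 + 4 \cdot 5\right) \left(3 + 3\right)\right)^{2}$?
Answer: $191844$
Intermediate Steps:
$C{\left(c \right)} = - c \left(44 + c\right)$ ($C{\left(c \right)} = - \frac{\left(c + c\right) \left(c + 11 \cdot 4\right)}{2} = - \frac{2 c \left(c + 44\right)}{2} = - \frac{2 c \left(44 + c\right)}{2} = - c \left(44 + c\right)$)
$\left(C{\left(10 \right)} + \left(-3 + 4 \cdot 5\right) \left(3 + 3\right)\right)^{2} = \left(\left(-1\right) 10 \left(44 + 10\right) + \left(-3 + 4 \cdot 5\right) \left(3 + 3\right)\right)^{2} = \left(\left(-1\right) 10 \cdot 54 + \left(-3 + 20\right) 6\right)^{2} = \left(-540 + 17 \cdot 6\right)^{2} = \left(-540 + 102\right)^{2} = \left(-438\right)^{2} = 191844$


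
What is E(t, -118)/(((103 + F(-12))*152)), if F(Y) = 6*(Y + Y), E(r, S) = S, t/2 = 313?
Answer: 59/3116 ≈ 0.018935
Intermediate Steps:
t = 626 (t = 2*313 = 626)
F(Y) = 12*Y (F(Y) = 6*(2*Y) = 12*Y)
E(t, -118)/(((103 + F(-12))*152)) = -118*1/(152*(103 + 12*(-12))) = -118*1/(152*(103 - 144)) = -118/((-41*152)) = -118/(-6232) = -118*(-1/6232) = 59/3116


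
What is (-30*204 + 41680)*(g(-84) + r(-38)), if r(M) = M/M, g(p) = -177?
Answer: -6258560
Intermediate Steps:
r(M) = 1
(-30*204 + 41680)*(g(-84) + r(-38)) = (-30*204 + 41680)*(-177 + 1) = (-6120 + 41680)*(-176) = 35560*(-176) = -6258560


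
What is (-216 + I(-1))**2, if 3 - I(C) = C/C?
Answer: 45796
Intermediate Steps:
I(C) = 2 (I(C) = 3 - C/C = 3 - 1*1 = 3 - 1 = 2)
(-216 + I(-1))**2 = (-216 + 2)**2 = (-214)**2 = 45796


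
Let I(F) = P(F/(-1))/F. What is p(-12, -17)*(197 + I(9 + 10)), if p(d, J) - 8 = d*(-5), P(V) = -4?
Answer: 254252/19 ≈ 13382.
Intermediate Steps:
p(d, J) = 8 - 5*d (p(d, J) = 8 + d*(-5) = 8 - 5*d)
I(F) = -4/F
p(-12, -17)*(197 + I(9 + 10)) = (8 - 5*(-12))*(197 - 4/(9 + 10)) = (8 + 60)*(197 - 4/19) = 68*(197 - 4*1/19) = 68*(197 - 4/19) = 68*(3739/19) = 254252/19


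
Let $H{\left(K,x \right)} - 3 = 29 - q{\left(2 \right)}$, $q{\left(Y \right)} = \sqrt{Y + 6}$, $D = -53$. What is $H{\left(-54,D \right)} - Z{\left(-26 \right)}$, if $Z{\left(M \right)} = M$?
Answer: $58 - 2 \sqrt{2} \approx 55.172$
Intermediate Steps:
$q{\left(Y \right)} = \sqrt{6 + Y}$
$H{\left(K,x \right)} = 32 - 2 \sqrt{2}$ ($H{\left(K,x \right)} = 3 + \left(29 - \sqrt{6 + 2}\right) = 3 + \left(29 - \sqrt{8}\right) = 3 + \left(29 - 2 \sqrt{2}\right) = 32 - 2 \sqrt{2}$)
$H{\left(-54,D \right)} - Z{\left(-26 \right)} = \left(32 - 2 \sqrt{2}\right) - -26 = \left(32 - 2 \sqrt{2}\right) + 26 = 58 - 2 \sqrt{2}$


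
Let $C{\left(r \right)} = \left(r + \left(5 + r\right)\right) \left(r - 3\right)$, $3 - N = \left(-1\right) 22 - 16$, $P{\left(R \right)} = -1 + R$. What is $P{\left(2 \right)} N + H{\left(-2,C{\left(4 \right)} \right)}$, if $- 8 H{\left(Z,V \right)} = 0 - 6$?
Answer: $\frac{167}{4} \approx 41.75$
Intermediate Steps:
$N = 41$ ($N = 3 - \left(\left(-1\right) 22 - 16\right) = 3 - \left(-22 - 16\right) = 3 - -38 = 3 + 38 = 41$)
$C{\left(r \right)} = \left(-3 + r\right) \left(5 + 2 r\right)$ ($C{\left(r \right)} = \left(5 + 2 r\right) \left(-3 + r\right) = \left(-3 + r\right) \left(5 + 2 r\right)$)
$H{\left(Z,V \right)} = \frac{3}{4}$ ($H{\left(Z,V \right)} = - \frac{0 - 6}{8} = \left(- \frac{1}{8}\right) \left(-6\right) = \frac{3}{4}$)
$P{\left(2 \right)} N + H{\left(-2,C{\left(4 \right)} \right)} = \left(-1 + 2\right) 41 + \frac{3}{4} = 1 \cdot 41 + \frac{3}{4} = 41 + \frac{3}{4} = \frac{167}{4}$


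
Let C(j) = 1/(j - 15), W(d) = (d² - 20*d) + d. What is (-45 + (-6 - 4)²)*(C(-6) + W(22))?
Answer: 76175/21 ≈ 3627.4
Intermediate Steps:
W(d) = d² - 19*d
C(j) = 1/(-15 + j)
(-45 + (-6 - 4)²)*(C(-6) + W(22)) = (-45 + (-6 - 4)²)*(1/(-15 - 6) + 22*(-19 + 22)) = (-45 + (-10)²)*(1/(-21) + 22*3) = (-45 + 100)*(-1/21 + 66) = 55*(1385/21) = 76175/21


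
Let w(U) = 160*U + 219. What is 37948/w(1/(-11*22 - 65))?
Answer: 11650036/67073 ≈ 173.69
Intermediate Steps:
w(U) = 219 + 160*U
37948/w(1/(-11*22 - 65)) = 37948/(219 + 160/(-11*22 - 65)) = 37948/(219 + 160/(-242 - 65)) = 37948/(219 + 160/(-307)) = 37948/(219 + 160*(-1/307)) = 37948/(219 - 160/307) = 37948/(67073/307) = 37948*(307/67073) = 11650036/67073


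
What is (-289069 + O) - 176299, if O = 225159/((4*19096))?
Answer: -3231494923/6944 ≈ -4.6537e+5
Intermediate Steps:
O = 20469/6944 (O = 225159/76384 = 225159*(1/76384) = 20469/6944 ≈ 2.9477)
(-289069 + O) - 176299 = (-289069 + 20469/6944) - 176299 = -2007274667/6944 - 176299 = -3231494923/6944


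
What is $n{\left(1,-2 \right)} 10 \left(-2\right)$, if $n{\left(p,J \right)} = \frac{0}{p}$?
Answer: $0$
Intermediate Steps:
$n{\left(p,J \right)} = 0$
$n{\left(1,-2 \right)} 10 \left(-2\right) = 0 \cdot 10 \left(-2\right) = 0 \left(-2\right) = 0$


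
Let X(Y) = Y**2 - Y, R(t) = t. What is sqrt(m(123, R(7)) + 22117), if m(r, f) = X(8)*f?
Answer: 3*sqrt(2501) ≈ 150.03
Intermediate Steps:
m(r, f) = 56*f (m(r, f) = (8*(-1 + 8))*f = (8*7)*f = 56*f)
sqrt(m(123, R(7)) + 22117) = sqrt(56*7 + 22117) = sqrt(392 + 22117) = sqrt(22509) = 3*sqrt(2501)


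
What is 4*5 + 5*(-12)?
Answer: -40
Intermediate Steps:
4*5 + 5*(-12) = 20 - 60 = -40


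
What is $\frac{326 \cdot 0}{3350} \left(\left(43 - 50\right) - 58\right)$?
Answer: $0$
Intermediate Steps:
$\frac{326 \cdot 0}{3350} \left(\left(43 - 50\right) - 58\right) = 0 \cdot \frac{1}{3350} \left(-7 - 58\right) = 0 \left(-65\right) = 0$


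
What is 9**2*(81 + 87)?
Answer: 13608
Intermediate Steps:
9**2*(81 + 87) = 81*168 = 13608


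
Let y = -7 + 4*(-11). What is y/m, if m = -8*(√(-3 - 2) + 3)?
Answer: 153/112 - 51*I*√5/112 ≈ 1.3661 - 1.0182*I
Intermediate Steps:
m = -24 - 8*I*√5 (m = -8*(√(-5) + 3) = -8*(I*√5 + 3) = -8*(3 + I*√5) = -24 - 8*I*√5 ≈ -24.0 - 17.889*I)
y = -51 (y = -7 - 44 = -51)
y/m = -51/(-24 - 8*I*√5)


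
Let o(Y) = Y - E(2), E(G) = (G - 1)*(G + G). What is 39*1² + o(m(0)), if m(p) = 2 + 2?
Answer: 39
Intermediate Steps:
E(G) = 2*G*(-1 + G) (E(G) = (-1 + G)*(2*G) = 2*G*(-1 + G))
m(p) = 4
o(Y) = -4 + Y (o(Y) = Y - 2*2*(-1 + 2) = Y - 2*2 = Y - 1*4 = Y - 4 = -4 + Y)
39*1² + o(m(0)) = 39*1² + (-4 + 4) = 39*1 + 0 = 39 + 0 = 39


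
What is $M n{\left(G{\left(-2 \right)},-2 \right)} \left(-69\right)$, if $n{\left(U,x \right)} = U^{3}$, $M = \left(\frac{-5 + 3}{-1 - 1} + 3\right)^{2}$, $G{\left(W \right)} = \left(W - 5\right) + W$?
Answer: $804816$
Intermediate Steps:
$G{\left(W \right)} = -5 + 2 W$ ($G{\left(W \right)} = \left(-5 + W\right) + W = -5 + 2 W$)
$M = 16$ ($M = \left(- \frac{2}{-2} + 3\right)^{2} = \left(\left(-2\right) \left(- \frac{1}{2}\right) + 3\right)^{2} = \left(1 + 3\right)^{2} = 4^{2} = 16$)
$M n{\left(G{\left(-2 \right)},-2 \right)} \left(-69\right) = 16 \left(-5 + 2 \left(-2\right)\right)^{3} \left(-69\right) = 16 \left(-5 - 4\right)^{3} \left(-69\right) = 16 \left(-9\right)^{3} \left(-69\right) = 16 \left(-729\right) \left(-69\right) = \left(-11664\right) \left(-69\right) = 804816$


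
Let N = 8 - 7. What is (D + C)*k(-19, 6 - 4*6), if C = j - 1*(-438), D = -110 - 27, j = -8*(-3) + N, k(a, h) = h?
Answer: -5868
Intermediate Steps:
N = 1
j = 25 (j = -8*(-3) + 1 = 24 + 1 = 25)
D = -137
C = 463 (C = 25 - 1*(-438) = 25 + 438 = 463)
(D + C)*k(-19, 6 - 4*6) = (-137 + 463)*(6 - 4*6) = 326*(6 - 24) = 326*(-18) = -5868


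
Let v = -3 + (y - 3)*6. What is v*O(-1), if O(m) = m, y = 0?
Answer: 21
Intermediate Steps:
v = -21 (v = -3 + (0 - 3)*6 = -3 - 3*6 = -3 - 18 = -21)
v*O(-1) = -21*(-1) = 21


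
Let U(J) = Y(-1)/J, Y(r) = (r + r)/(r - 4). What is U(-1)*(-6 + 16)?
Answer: -4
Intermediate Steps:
Y(r) = 2*r/(-4 + r) (Y(r) = (2*r)/(-4 + r) = 2*r/(-4 + r))
U(J) = 2/(5*J) (U(J) = (2*(-1)/(-4 - 1))/J = (2*(-1)/(-5))/J = (2*(-1)*(-1/5))/J = 2/(5*J))
U(-1)*(-6 + 16) = ((2/5)/(-1))*(-6 + 16) = ((2/5)*(-1))*10 = -2/5*10 = -4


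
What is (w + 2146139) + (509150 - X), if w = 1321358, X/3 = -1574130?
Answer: 8699037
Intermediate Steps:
X = -4722390 (X = 3*(-1574130) = -4722390)
(w + 2146139) + (509150 - X) = (1321358 + 2146139) + (509150 - 1*(-4722390)) = 3467497 + (509150 + 4722390) = 3467497 + 5231540 = 8699037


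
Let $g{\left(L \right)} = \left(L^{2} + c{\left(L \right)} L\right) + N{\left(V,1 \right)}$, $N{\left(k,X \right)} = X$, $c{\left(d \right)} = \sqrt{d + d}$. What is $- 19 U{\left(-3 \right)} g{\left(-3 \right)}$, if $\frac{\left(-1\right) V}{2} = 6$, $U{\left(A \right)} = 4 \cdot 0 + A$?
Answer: $570 - 171 i \sqrt{6} \approx 570.0 - 418.86 i$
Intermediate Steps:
$U{\left(A \right)} = A$ ($U{\left(A \right)} = 0 + A = A$)
$V = -12$ ($V = \left(-2\right) 6 = -12$)
$c{\left(d \right)} = \sqrt{2} \sqrt{d}$ ($c{\left(d \right)} = \sqrt{2 d} = \sqrt{2} \sqrt{d}$)
$g{\left(L \right)} = 1 + L^{2} + \sqrt{2} L^{\frac{3}{2}}$ ($g{\left(L \right)} = \left(L^{2} + \sqrt{2} \sqrt{L} L\right) + 1 = \left(L^{2} + \sqrt{2} L^{\frac{3}{2}}\right) + 1 = 1 + L^{2} + \sqrt{2} L^{\frac{3}{2}}$)
$- 19 U{\left(-3 \right)} g{\left(-3 \right)} = \left(-19\right) \left(-3\right) \left(1 + \left(-3\right)^{2} + \sqrt{2} \left(-3\right)^{\frac{3}{2}}\right) = 57 \left(1 + 9 + \sqrt{2} \left(- 3 i \sqrt{3}\right)\right) = 57 \left(1 + 9 - 3 i \sqrt{6}\right) = 57 \left(10 - 3 i \sqrt{6}\right) = 570 - 171 i \sqrt{6}$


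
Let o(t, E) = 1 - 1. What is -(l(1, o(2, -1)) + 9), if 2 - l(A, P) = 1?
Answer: -10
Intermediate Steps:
o(t, E) = 0
l(A, P) = 1 (l(A, P) = 2 - 1*1 = 2 - 1 = 1)
-(l(1, o(2, -1)) + 9) = -(1 + 9) = -1*10 = -10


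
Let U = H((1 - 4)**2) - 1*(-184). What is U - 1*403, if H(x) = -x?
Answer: -228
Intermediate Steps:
U = 175 (U = -(1 - 4)**2 - 1*(-184) = -1*(-3)**2 + 184 = -1*9 + 184 = -9 + 184 = 175)
U - 1*403 = 175 - 1*403 = 175 - 403 = -228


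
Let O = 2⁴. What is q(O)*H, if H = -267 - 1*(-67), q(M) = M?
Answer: -3200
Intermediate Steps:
O = 16
H = -200 (H = -267 + 67 = -200)
q(O)*H = 16*(-200) = -3200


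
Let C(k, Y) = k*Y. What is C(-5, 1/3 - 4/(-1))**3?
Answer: -274625/27 ≈ -10171.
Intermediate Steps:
C(k, Y) = Y*k
C(-5, 1/3 - 4/(-1))**3 = ((1/3 - 4/(-1))*(-5))**3 = ((1*(1/3) - 4*(-1))*(-5))**3 = ((1/3 + 4)*(-5))**3 = ((13/3)*(-5))**3 = (-65/3)**3 = -274625/27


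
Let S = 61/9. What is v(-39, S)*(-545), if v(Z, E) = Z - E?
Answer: 224540/9 ≈ 24949.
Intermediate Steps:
S = 61/9 (S = 61*(1/9) = 61/9 ≈ 6.7778)
v(-39, S)*(-545) = (-39 - 1*61/9)*(-545) = (-39 - 61/9)*(-545) = -412/9*(-545) = 224540/9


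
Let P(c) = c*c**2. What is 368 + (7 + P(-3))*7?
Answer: 228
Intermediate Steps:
P(c) = c**3
368 + (7 + P(-3))*7 = 368 + (7 + (-3)**3)*7 = 368 + (7 - 27)*7 = 368 - 20*7 = 368 - 140 = 228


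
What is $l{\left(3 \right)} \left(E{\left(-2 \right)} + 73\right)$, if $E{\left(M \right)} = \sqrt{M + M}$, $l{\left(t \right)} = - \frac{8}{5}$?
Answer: $- \frac{584}{5} - \frac{16 i}{5} \approx -116.8 - 3.2 i$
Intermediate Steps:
$l{\left(t \right)} = - \frac{8}{5}$ ($l{\left(t \right)} = \left(-8\right) \frac{1}{5} = - \frac{8}{5}$)
$E{\left(M \right)} = \sqrt{2} \sqrt{M}$ ($E{\left(M \right)} = \sqrt{2 M} = \sqrt{2} \sqrt{M}$)
$l{\left(3 \right)} \left(E{\left(-2 \right)} + 73\right) = - \frac{8 \left(\sqrt{2} \sqrt{-2} + 73\right)}{5} = - \frac{8 \left(\sqrt{2} i \sqrt{2} + 73\right)}{5} = - \frac{8 \left(2 i + 73\right)}{5} = - \frac{8 \left(73 + 2 i\right)}{5} = - \frac{584}{5} - \frac{16 i}{5}$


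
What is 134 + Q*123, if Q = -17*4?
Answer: -8230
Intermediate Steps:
Q = -68
134 + Q*123 = 134 - 68*123 = 134 - 8364 = -8230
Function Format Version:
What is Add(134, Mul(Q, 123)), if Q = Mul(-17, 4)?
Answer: -8230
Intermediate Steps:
Q = -68
Add(134, Mul(Q, 123)) = Add(134, Mul(-68, 123)) = Add(134, -8364) = -8230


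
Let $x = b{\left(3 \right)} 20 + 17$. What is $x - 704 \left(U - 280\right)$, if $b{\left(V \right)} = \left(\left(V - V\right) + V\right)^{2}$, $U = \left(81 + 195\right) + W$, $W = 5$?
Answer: $-507$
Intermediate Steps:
$U = 281$ ($U = \left(81 + 195\right) + 5 = 276 + 5 = 281$)
$b{\left(V \right)} = V^{2}$ ($b{\left(V \right)} = \left(0 + V\right)^{2} = V^{2}$)
$x = 197$ ($x = 3^{2} \cdot 20 + 17 = 9 \cdot 20 + 17 = 180 + 17 = 197$)
$x - 704 \left(U - 280\right) = 197 - 704 \left(281 - 280\right) = 197 - 704 = -507$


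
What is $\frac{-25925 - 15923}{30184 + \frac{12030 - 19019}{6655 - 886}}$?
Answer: $- \frac{241421112}{174124507} \approx -1.3865$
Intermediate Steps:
$\frac{-25925 - 15923}{30184 + \frac{12030 - 19019}{6655 - 886}} = - \frac{41848}{30184 - \frac{6989}{5769}} = - \frac{41848}{\frac{174124507}{5769}} = \left(-41848\right) \frac{5769}{174124507} = - \frac{241421112}{174124507}$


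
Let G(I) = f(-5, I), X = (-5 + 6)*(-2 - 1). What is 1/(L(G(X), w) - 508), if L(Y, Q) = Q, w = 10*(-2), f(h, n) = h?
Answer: -1/528 ≈ -0.0018939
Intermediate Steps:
w = -20
X = -3 (X = 1*(-3) = -3)
G(I) = -5
1/(L(G(X), w) - 508) = 1/(-20 - 508) = 1/(-528) = -1/528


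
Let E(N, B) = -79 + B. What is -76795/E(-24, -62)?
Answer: 76795/141 ≈ 544.65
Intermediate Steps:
-76795/E(-24, -62) = -76795/(-79 - 62) = -76795/(-141) = -76795*(-1/141) = 76795/141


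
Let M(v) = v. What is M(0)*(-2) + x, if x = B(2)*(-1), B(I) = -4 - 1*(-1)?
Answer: 3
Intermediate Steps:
B(I) = -3 (B(I) = -4 + 1 = -3)
x = 3 (x = -3*(-1) = 3)
M(0)*(-2) + x = 0*(-2) + 3 = 0 + 3 = 3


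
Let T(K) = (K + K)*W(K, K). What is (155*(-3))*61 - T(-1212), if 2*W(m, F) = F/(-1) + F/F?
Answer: 1441791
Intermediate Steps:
W(m, F) = 1/2 - F/2 (W(m, F) = (F/(-1) + F/F)/2 = (F*(-1) + 1)/2 = (-F + 1)/2 = (1 - F)/2 = 1/2 - F/2)
T(K) = 2*K*(1/2 - K/2) (T(K) = (K + K)*(1/2 - K/2) = (2*K)*(1/2 - K/2) = 2*K*(1/2 - K/2))
(155*(-3))*61 - T(-1212) = (155*(-3))*61 - (-1212)*(1 - 1*(-1212)) = -465*61 - (-1212)*(1 + 1212) = -28365 - (-1212)*1213 = -28365 - 1*(-1470156) = -28365 + 1470156 = 1441791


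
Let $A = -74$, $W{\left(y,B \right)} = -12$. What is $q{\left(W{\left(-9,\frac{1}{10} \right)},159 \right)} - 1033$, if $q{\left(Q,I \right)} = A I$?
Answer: $-12799$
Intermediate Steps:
$q{\left(Q,I \right)} = - 74 I$
$q{\left(W{\left(-9,\frac{1}{10} \right)},159 \right)} - 1033 = \left(-74\right) 159 - 1033 = -11766 - 1033 = -12799$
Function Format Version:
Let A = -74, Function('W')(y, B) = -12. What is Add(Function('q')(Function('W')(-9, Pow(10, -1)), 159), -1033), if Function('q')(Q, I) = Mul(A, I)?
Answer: -12799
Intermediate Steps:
Function('q')(Q, I) = Mul(-74, I)
Add(Function('q')(Function('W')(-9, Pow(10, -1)), 159), -1033) = Add(Mul(-74, 159), -1033) = Add(-11766, -1033) = -12799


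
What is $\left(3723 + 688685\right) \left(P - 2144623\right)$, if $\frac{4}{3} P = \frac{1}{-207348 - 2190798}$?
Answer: $- \frac{593522798049931695}{399691} \approx -1.485 \cdot 10^{12}$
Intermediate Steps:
$P = - \frac{1}{3197528}$ ($P = \frac{3}{4 \left(-207348 - 2190798\right)} = \frac{3}{4 \left(-2398146\right)} = \frac{3}{4} \left(- \frac{1}{2398146}\right) = - \frac{1}{3197528} \approx -3.1274 \cdot 10^{-7}$)
$\left(3723 + 688685\right) \left(P - 2144623\right) = \left(3723 + 688685\right) \left(- \frac{1}{3197528} - 2144623\right) = 692408 \left(- \frac{6857492091945}{3197528}\right) = - \frac{593522798049931695}{399691}$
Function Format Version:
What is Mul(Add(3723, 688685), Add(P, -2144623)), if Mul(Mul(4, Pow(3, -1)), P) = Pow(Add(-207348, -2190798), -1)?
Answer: Rational(-593522798049931695, 399691) ≈ -1.4850e+12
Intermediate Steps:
P = Rational(-1, 3197528) (P = Mul(Rational(3, 4), Pow(Add(-207348, -2190798), -1)) = Mul(Rational(3, 4), Pow(-2398146, -1)) = Mul(Rational(3, 4), Rational(-1, 2398146)) = Rational(-1, 3197528) ≈ -3.1274e-7)
Mul(Add(3723, 688685), Add(P, -2144623)) = Mul(Add(3723, 688685), Add(Rational(-1, 3197528), -2144623)) = Mul(692408, Rational(-6857492091945, 3197528)) = Rational(-593522798049931695, 399691)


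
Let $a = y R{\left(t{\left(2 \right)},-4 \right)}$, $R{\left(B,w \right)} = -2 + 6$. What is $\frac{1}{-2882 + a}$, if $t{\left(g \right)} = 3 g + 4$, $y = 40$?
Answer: $- \frac{1}{2722} \approx -0.00036738$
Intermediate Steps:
$t{\left(g \right)} = 4 + 3 g$
$R{\left(B,w \right)} = 4$
$a = 160$ ($a = 40 \cdot 4 = 160$)
$\frac{1}{-2882 + a} = \frac{1}{-2882 + 160} = \frac{1}{-2722} = - \frac{1}{2722}$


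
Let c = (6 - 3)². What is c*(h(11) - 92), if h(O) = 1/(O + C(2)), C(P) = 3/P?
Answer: -20682/25 ≈ -827.28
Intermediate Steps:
h(O) = 1/(3/2 + O) (h(O) = 1/(O + 3/2) = 1/(3/2 + O))
c = 9 (c = 3² = 9)
c*(h(11) - 92) = 9*(2/(3 + 2*11) - 92) = 9*(2/(3 + 22) - 92) = 9*(2/25 - 92) = 9*(-2298/25) = -20682/25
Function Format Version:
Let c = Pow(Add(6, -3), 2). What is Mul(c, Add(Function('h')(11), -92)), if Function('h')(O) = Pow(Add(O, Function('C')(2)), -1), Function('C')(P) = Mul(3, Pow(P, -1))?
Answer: Rational(-20682, 25) ≈ -827.28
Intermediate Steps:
Function('h')(O) = Pow(Add(Rational(3, 2), O), -1) (Function('h')(O) = Pow(Add(O, Mul(3, Pow(2, -1))), -1) = Pow(Add(O, Mul(3, Rational(1, 2))), -1) = Pow(Add(O, Rational(3, 2)), -1) = Pow(Add(Rational(3, 2), O), -1))
c = 9 (c = Pow(3, 2) = 9)
Mul(c, Add(Function('h')(11), -92)) = Mul(9, Add(Mul(2, Pow(Add(3, Mul(2, 11)), -1)), -92)) = Mul(9, Add(Mul(2, Pow(Add(3, 22), -1)), -92)) = Mul(9, Add(Mul(2, Pow(25, -1)), -92)) = Mul(9, Add(Mul(2, Rational(1, 25)), -92)) = Mul(9, Add(Rational(2, 25), -92)) = Mul(9, Rational(-2298, 25)) = Rational(-20682, 25)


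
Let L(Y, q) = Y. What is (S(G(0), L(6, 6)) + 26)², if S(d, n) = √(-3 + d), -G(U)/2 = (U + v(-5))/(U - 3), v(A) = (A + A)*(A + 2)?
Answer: (26 + √17)² ≈ 907.40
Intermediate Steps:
v(A) = 2*A*(2 + A) (v(A) = (2*A)*(2 + A) = 2*A*(2 + A))
G(U) = -2*(30 + U)/(-3 + U) (G(U) = -2*(U + 2*(-5)*(2 - 5))/(U - 3) = -2*(U + 2*(-5)*(-3))/(-3 + U) = -2*(U + 30)/(-3 + U) = -2*(30 + U)/(-3 + U))
(S(G(0), L(6, 6)) + 26)² = (√(-3 + 2*(-30 - 1*0)/(-3 + 0)) + 26)² = (√(-3 + 2*(-30 + 0)/(-3)) + 26)² = (√(-3 + 2*(-⅓)*(-30)) + 26)² = (√(-3 + 20) + 26)² = (√17 + 26)² = (26 + √17)²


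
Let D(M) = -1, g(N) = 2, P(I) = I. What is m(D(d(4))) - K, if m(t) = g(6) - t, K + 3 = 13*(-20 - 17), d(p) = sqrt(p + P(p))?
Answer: 487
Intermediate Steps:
d(p) = sqrt(2)*sqrt(p) (d(p) = sqrt(p + p) = sqrt(2*p) = sqrt(2)*sqrt(p))
K = -484 (K = -3 + 13*(-20 - 17) = -3 + 13*(-37) = -3 - 481 = -484)
m(t) = 2 - t
m(D(d(4))) - K = (2 - 1*(-1)) - 1*(-484) = (2 + 1) + 484 = 3 + 484 = 487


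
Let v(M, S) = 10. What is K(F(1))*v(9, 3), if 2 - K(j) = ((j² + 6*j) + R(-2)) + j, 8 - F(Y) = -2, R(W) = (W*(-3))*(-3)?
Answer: -1500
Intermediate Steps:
R(W) = 9*W (R(W) = -3*W*(-3) = 9*W)
F(Y) = 10 (F(Y) = 8 - 1*(-2) = 8 + 2 = 10)
K(j) = 20 - j² - 7*j (K(j) = 2 - (((j² + 6*j) + 9*(-2)) + j) = 2 - (((j² + 6*j) - 18) + j) = 2 - ((-18 + j² + 6*j) + j) = 2 - (-18 + j² + 7*j) = 2 + (18 - j² - 7*j) = 20 - j² - 7*j)
K(F(1))*v(9, 3) = (20 - 1*10² - 7*10)*10 = (20 - 1*100 - 70)*10 = (20 - 100 - 70)*10 = -150*10 = -1500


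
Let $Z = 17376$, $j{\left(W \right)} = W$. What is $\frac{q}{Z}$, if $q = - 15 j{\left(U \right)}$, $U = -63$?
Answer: $\frac{315}{5792} \approx 0.054385$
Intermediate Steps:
$q = 945$ ($q = \left(-15\right) \left(-63\right) = 945$)
$\frac{q}{Z} = \frac{945}{17376} = 945 \cdot \frac{1}{17376} = \frac{315}{5792}$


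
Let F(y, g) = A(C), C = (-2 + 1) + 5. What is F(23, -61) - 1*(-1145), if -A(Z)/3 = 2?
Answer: 1139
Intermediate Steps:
C = 4 (C = -1 + 5 = 4)
A(Z) = -6 (A(Z) = -3*2 = -6)
F(y, g) = -6
F(23, -61) - 1*(-1145) = -6 - 1*(-1145) = -6 + 1145 = 1139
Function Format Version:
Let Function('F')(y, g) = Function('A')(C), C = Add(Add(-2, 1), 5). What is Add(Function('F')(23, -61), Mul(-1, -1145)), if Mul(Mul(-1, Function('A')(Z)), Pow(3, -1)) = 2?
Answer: 1139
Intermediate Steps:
C = 4 (C = Add(-1, 5) = 4)
Function('A')(Z) = -6 (Function('A')(Z) = Mul(-3, 2) = -6)
Function('F')(y, g) = -6
Add(Function('F')(23, -61), Mul(-1, -1145)) = Add(-6, Mul(-1, -1145)) = Add(-6, 1145) = 1139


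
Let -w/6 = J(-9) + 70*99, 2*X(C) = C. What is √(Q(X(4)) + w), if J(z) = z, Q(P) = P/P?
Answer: 5*I*√1661 ≈ 203.78*I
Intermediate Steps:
X(C) = C/2
Q(P) = 1
w = -41526 (w = -6*(-9 + 70*99) = -6*(-9 + 6930) = -6*6921 = -41526)
√(Q(X(4)) + w) = √(1 - 41526) = √(-41525) = 5*I*√1661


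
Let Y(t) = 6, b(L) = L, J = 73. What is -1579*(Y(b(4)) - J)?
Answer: 105793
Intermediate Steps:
-1579*(Y(b(4)) - J) = -1579*(6 - 1*73) = -1579*(6 - 73) = -1579*(-67) = 105793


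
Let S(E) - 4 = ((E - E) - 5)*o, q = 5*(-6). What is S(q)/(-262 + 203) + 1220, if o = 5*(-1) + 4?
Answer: 71971/59 ≈ 1219.8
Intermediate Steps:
o = -1 (o = -5 + 4 = -1)
q = -30
S(E) = 9 (S(E) = 4 + ((E - E) - 5)*(-1) = 4 + (0 - 5)*(-1) = 4 - 5*(-1) = 4 + 5 = 9)
S(q)/(-262 + 203) + 1220 = 9/(-262 + 203) + 1220 = 9/(-59) + 1220 = -1/59*9 + 1220 = -9/59 + 1220 = 71971/59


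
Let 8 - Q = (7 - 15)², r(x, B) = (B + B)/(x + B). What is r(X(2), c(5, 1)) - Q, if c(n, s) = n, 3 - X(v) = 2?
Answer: 173/3 ≈ 57.667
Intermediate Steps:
X(v) = 1 (X(v) = 3 - 1*2 = 3 - 2 = 1)
r(x, B) = 2*B/(B + x) (r(x, B) = (2*B)/(B + x) = 2*B/(B + x))
Q = -56 (Q = 8 - (7 - 15)² = 8 - 1*(-8)² = 8 - 1*64 = 8 - 64 = -56)
r(X(2), c(5, 1)) - Q = 2*5/(5 + 1) - 1*(-56) = 2*5/6 + 56 = 2*5*(⅙) + 56 = 5/3 + 56 = 173/3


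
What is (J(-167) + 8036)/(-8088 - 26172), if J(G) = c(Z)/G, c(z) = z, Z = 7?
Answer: -89467/381428 ≈ -0.23456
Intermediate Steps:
J(G) = 7/G
(J(-167) + 8036)/(-8088 - 26172) = (7/(-167) + 8036)/(-8088 - 26172) = (7*(-1/167) + 8036)/(-34260) = (-7/167 + 8036)*(-1/34260) = (1342005/167)*(-1/34260) = -89467/381428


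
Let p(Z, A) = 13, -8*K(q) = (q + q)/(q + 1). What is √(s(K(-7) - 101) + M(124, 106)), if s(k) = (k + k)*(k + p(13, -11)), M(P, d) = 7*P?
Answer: √10802546/24 ≈ 136.95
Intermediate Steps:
K(q) = -q/(4*(1 + q)) (K(q) = -(q + q)/(8*(q + 1)) = -2*q/(8*(1 + q)) = -q/(4*(1 + q)))
s(k) = 2*k*(13 + k) (s(k) = (k + k)*(k + 13) = (2*k)*(13 + k) = 2*k*(13 + k))
√(s(K(-7) - 101) + M(124, 106)) = √(2*(-1*(-7)/(4 + 4*(-7)) - 101)*(13 + (-1*(-7)/(4 + 4*(-7)) - 101)) + 7*124) = √(2*(-1*(-7)/(4 - 28) - 101)*(13 + (-1*(-7)/(4 - 28) - 101)) + 868) = √(2*(-1*(-7)/(-24) - 101)*(13 + (-1*(-7)/(-24) - 101)) + 868) = √(2*(-1*(-7)*(-1/24) - 101)*(13 + (-1*(-7)*(-1/24) - 101)) + 868) = √(2*(-7/24 - 101)*(13 + (-7/24 - 101)) + 868) = √(2*(-2431/24)*(13 - 2431/24) + 868) = √(2*(-2431/24)*(-2119/24) + 868) = √(5151289/288 + 868) = √(5401273/288) = √10802546/24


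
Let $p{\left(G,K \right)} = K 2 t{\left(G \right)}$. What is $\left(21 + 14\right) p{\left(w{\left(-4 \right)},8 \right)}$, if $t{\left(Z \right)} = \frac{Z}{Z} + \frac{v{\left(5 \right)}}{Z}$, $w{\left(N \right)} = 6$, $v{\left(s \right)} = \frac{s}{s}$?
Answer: $\frac{1960}{3} \approx 653.33$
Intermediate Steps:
$v{\left(s \right)} = 1$
$t{\left(Z \right)} = 1 + \frac{1}{Z}$ ($t{\left(Z \right)} = \frac{Z}{Z} + 1 \frac{1}{Z} = 1 + \frac{1}{Z}$)
$p{\left(G,K \right)} = \frac{2 K \left(1 + G\right)}{G}$ ($p{\left(G,K \right)} = K 2 \frac{1 + G}{G} = 2 K \frac{1 + G}{G} = \frac{2 K \left(1 + G\right)}{G}$)
$\left(21 + 14\right) p{\left(w{\left(-4 \right)},8 \right)} = \left(21 + 14\right) 2 \cdot 8 \cdot \frac{1}{6} \left(1 + 6\right) = 35 \cdot 2 \cdot 8 \cdot \frac{1}{6} \cdot 7 = 35 \cdot \frac{56}{3} = \frac{1960}{3}$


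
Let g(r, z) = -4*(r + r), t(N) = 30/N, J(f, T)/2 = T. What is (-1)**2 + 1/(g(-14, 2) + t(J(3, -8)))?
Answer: 889/881 ≈ 1.0091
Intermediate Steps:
J(f, T) = 2*T
g(r, z) = -8*r
(-1)**2 + 1/(g(-14, 2) + t(J(3, -8))) = (-1)**2 + 1/(-8*(-14) + 30/((2*(-8)))) = 1 + 1/(112 + 30/(-16)) = 1 + 1/(112 + 30*(-1/16)) = 1 + 1/(112 - 15/8) = 1 + 1/(881/8) = 1 + 8/881 = 889/881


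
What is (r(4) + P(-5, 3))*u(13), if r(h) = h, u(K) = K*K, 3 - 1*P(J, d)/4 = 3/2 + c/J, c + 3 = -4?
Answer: 3718/5 ≈ 743.60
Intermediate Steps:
c = -7 (c = -3 - 4 = -7)
P(J, d) = 6 + 28/J (P(J, d) = 12 - 4*(3/2 - 7/J) = 12 + (-6 + 28/J) = 6 + 28/J)
u(K) = K**2
(r(4) + P(-5, 3))*u(13) = (4 + (6 + 28/(-5)))*13**2 = (4 + (6 + 28*(-1/5)))*169 = (4 + (6 - 28/5))*169 = (4 + 2/5)*169 = (22/5)*169 = 3718/5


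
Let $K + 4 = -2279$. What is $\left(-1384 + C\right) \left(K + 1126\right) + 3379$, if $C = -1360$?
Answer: $3178187$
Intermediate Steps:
$K = -2283$ ($K = -4 - 2279 = -2283$)
$\left(-1384 + C\right) \left(K + 1126\right) + 3379 = \left(-1384 - 1360\right) \left(-2283 + 1126\right) + 3379 = \left(-2744\right) \left(-1157\right) + 3379 = 3174808 + 3379 = 3178187$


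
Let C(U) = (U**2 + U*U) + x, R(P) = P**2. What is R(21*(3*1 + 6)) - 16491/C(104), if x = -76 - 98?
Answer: 766484727/21458 ≈ 35720.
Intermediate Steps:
x = -174
C(U) = -174 + 2*U**2 (C(U) = (U**2 + U*U) - 174 = (U**2 + U**2) - 174 = 2*U**2 - 174 = -174 + 2*U**2)
R(21*(3*1 + 6)) - 16491/C(104) = (21*(3*1 + 6))**2 - 16491/(-174 + 2*104**2) = (21*(3 + 6))**2 - 16491/(-174 + 2*10816) = (21*9)**2 - 16491/(-174 + 21632) = 189**2 - 16491/21458 = 35721 - 16491*1/21458 = 35721 - 16491/21458 = 766484727/21458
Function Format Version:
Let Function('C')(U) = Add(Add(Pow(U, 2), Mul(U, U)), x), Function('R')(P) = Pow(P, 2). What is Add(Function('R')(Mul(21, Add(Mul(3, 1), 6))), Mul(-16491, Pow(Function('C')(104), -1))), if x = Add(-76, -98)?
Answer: Rational(766484727, 21458) ≈ 35720.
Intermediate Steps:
x = -174
Function('C')(U) = Add(-174, Mul(2, Pow(U, 2))) (Function('C')(U) = Add(Add(Pow(U, 2), Mul(U, U)), -174) = Add(Add(Pow(U, 2), Pow(U, 2)), -174) = Add(Mul(2, Pow(U, 2)), -174) = Add(-174, Mul(2, Pow(U, 2))))
Add(Function('R')(Mul(21, Add(Mul(3, 1), 6))), Mul(-16491, Pow(Function('C')(104), -1))) = Add(Pow(Mul(21, Add(Mul(3, 1), 6)), 2), Mul(-16491, Pow(Add(-174, Mul(2, Pow(104, 2))), -1))) = Add(Pow(Mul(21, Add(3, 6)), 2), Mul(-16491, Pow(Add(-174, Mul(2, 10816)), -1))) = Add(Pow(Mul(21, 9), 2), Mul(-16491, Pow(Add(-174, 21632), -1))) = Add(Pow(189, 2), Mul(-16491, Pow(21458, -1))) = Add(35721, Mul(-16491, Rational(1, 21458))) = Add(35721, Rational(-16491, 21458)) = Rational(766484727, 21458)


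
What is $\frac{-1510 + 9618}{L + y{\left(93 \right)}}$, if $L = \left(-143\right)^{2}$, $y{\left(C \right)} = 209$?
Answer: $\frac{4054}{10329} \approx 0.39249$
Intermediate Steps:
$L = 20449$
$\frac{-1510 + 9618}{L + y{\left(93 \right)}} = \frac{-1510 + 9618}{20449 + 209} = \frac{8108}{20658} = 8108 \cdot \frac{1}{20658} = \frac{4054}{10329}$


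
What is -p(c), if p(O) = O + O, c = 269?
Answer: -538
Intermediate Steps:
p(O) = 2*O
-p(c) = -2*269 = -1*538 = -538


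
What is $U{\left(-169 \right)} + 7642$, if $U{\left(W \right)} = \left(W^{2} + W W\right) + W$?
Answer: $64595$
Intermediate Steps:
$U{\left(W \right)} = W + 2 W^{2}$ ($U{\left(W \right)} = \left(W^{2} + W^{2}\right) + W = 2 W^{2} + W = W + 2 W^{2}$)
$U{\left(-169 \right)} + 7642 = - 169 \left(1 + 2 \left(-169\right)\right) + 7642 = - 169 \left(1 - 338\right) + 7642 = \left(-169\right) \left(-337\right) + 7642 = 56953 + 7642 = 64595$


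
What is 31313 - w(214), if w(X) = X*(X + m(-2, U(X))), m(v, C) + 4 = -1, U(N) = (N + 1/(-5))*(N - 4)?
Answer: -13413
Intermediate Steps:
U(N) = (-4 + N)*(-1/5 + N) (U(N) = (N - 1/5)*(-4 + N) = (-1/5 + N)*(-4 + N) = (-4 + N)*(-1/5 + N))
m(v, C) = -5 (m(v, C) = -4 - 1 = -5)
w(X) = X*(-5 + X) (w(X) = X*(X - 5) = X*(-5 + X))
31313 - w(214) = 31313 - 214*(-5 + 214) = 31313 - 214*209 = 31313 - 1*44726 = 31313 - 44726 = -13413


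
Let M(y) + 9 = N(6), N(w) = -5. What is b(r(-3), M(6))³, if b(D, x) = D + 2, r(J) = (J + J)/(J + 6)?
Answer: 0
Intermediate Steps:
M(y) = -14 (M(y) = -9 - 5 = -14)
r(J) = 2*J/(6 + J) (r(J) = (2*J)/(6 + J) = 2*J/(6 + J))
b(D, x) = 2 + D
b(r(-3), M(6))³ = (2 + 2*(-3)/(6 - 3))³ = (2 + 2*(-3)/3)³ = (2 + 2*(-3)*(⅓))³ = (2 - 2)³ = 0³ = 0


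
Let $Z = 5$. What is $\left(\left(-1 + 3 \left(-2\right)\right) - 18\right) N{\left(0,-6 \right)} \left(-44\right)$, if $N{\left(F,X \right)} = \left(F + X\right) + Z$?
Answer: $-1100$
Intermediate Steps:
$N{\left(F,X \right)} = 5 + F + X$ ($N{\left(F,X \right)} = \left(F + X\right) + 5 = 5 + F + X$)
$\left(\left(-1 + 3 \left(-2\right)\right) - 18\right) N{\left(0,-6 \right)} \left(-44\right) = \left(\left(-1 + 3 \left(-2\right)\right) - 18\right) \left(5 + 0 - 6\right) \left(-44\right) = \left(\left(-1 - 6\right) - 18\right) \left(-1\right) \left(-44\right) = \left(-7 - 18\right) \left(-1\right) \left(-44\right) = \left(-25\right) \left(-1\right) \left(-44\right) = 25 \left(-44\right) = -1100$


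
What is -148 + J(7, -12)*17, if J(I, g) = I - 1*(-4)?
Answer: 39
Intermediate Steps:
J(I, g) = 4 + I (J(I, g) = I + 4 = 4 + I)
-148 + J(7, -12)*17 = -148 + (4 + 7)*17 = -148 + 11*17 = -148 + 187 = 39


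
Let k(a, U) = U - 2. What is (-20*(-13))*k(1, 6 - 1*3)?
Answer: 260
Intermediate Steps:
k(a, U) = -2 + U
(-20*(-13))*k(1, 6 - 1*3) = (-20*(-13))*(-2 + (6 - 1*3)) = 260*(-2 + (6 - 3)) = 260*(-2 + 3) = 260*1 = 260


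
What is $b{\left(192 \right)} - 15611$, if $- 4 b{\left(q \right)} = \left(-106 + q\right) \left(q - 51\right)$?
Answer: $- \frac{37285}{2} \approx -18643.0$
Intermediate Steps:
$b{\left(q \right)} = - \frac{\left(-106 + q\right) \left(-51 + q\right)}{4}$ ($b{\left(q \right)} = - \frac{\left(-106 + q\right) \left(q - 51\right)}{4} = - \frac{\left(-106 + q\right) \left(-51 + q\right)}{4}$)
$b{\left(192 \right)} - 15611 = \left(- \frac{2703}{2} - \frac{192^{2}}{4} + \frac{157}{4} \cdot 192\right) - 15611 = \left(- \frac{2703}{2} - 9216 + 7536\right) - 15611 = - \frac{6063}{2} - 15611 = - \frac{37285}{2}$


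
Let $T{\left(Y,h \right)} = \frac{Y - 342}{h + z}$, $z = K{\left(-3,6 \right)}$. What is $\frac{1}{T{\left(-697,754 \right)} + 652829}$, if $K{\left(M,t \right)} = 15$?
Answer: $\frac{769}{502024462} \approx 1.5318 \cdot 10^{-6}$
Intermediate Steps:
$z = 15$
$T{\left(Y,h \right)} = \frac{-342 + Y}{15 + h}$ ($T{\left(Y,h \right)} = \frac{Y - 342}{h + 15} = \frac{-342 + Y}{15 + h}$)
$\frac{1}{T{\left(-697,754 \right)} + 652829} = \frac{1}{\frac{-342 - 697}{15 + 754} + 652829} = \frac{1}{\frac{1}{769} \left(-1039\right) + 652829} = \frac{1}{- \frac{1039}{769} + 652829} = \frac{1}{\frac{502024462}{769}} = \frac{769}{502024462}$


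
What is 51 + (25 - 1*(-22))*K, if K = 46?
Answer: 2213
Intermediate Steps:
51 + (25 - 1*(-22))*K = 51 + (25 - 1*(-22))*46 = 51 + (25 + 22)*46 = 51 + 47*46 = 51 + 2162 = 2213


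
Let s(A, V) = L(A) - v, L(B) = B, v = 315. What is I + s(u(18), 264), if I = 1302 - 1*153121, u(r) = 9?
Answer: -152125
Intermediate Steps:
s(A, V) = -315 + A (s(A, V) = A - 1*315 = A - 315 = -315 + A)
I = -151819 (I = 1302 - 153121 = -151819)
I + s(u(18), 264) = -151819 + (-315 + 9) = -151819 - 306 = -152125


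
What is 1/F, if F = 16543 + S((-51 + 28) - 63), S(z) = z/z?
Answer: 1/16544 ≈ 6.0445e-5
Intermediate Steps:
S(z) = 1
F = 16544 (F = 16543 + 1 = 16544)
1/F = 1/16544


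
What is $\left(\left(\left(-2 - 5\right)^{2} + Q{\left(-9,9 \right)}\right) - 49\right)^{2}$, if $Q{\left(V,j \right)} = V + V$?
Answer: $324$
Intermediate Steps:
$Q{\left(V,j \right)} = 2 V$
$\left(\left(\left(-2 - 5\right)^{2} + Q{\left(-9,9 \right)}\right) - 49\right)^{2} = \left(\left(\left(-2 - 5\right)^{2} + 2 \left(-9\right)\right) - 49\right)^{2} = \left(\left(\left(-7\right)^{2} - 18\right) - 49\right)^{2} = \left(\left(49 - 18\right) - 49\right)^{2} = \left(31 - 49\right)^{2} = \left(-18\right)^{2} = 324$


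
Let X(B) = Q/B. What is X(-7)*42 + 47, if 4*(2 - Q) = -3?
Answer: 61/2 ≈ 30.500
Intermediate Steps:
Q = 11/4 (Q = 2 - 1/4*(-3) = 2 + 3/4 = 11/4 ≈ 2.7500)
X(B) = 11/(4*B)
X(-7)*42 + 47 = ((11/4)/(-7))*42 + 47 = ((11/4)*(-1/7))*42 + 47 = -11/28*42 + 47 = -33/2 + 47 = 61/2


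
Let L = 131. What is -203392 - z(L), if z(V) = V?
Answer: -203523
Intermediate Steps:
-203392 - z(L) = -203392 - 1*131 = -203392 - 131 = -203523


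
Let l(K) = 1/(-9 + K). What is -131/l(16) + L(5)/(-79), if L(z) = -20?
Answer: -72423/79 ≈ -916.75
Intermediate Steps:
-131/l(16) + L(5)/(-79) = -131/(1/(-9 + 16)) - 20/(-79) = -131/(1/7) - 20*(-1/79) = -131/⅐ + 20/79 = -131*7 + 20/79 = -917 + 20/79 = -72423/79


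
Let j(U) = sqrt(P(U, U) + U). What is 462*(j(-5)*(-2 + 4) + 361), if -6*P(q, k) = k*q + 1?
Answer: 166782 + 616*I*sqrt(21) ≈ 1.6678e+5 + 2822.9*I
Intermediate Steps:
P(q, k) = -1/6 - k*q/6 (P(q, k) = -(k*q + 1)/6 = -(1 + k*q)/6 = -1/6 - k*q/6)
j(U) = sqrt(-1/6 + U - U**2/6) (j(U) = sqrt((-1/6 - U*U/6) + U) = sqrt((-1/6 - U**2/6) + U) = sqrt(-1/6 + U - U**2/6))
462*(j(-5)*(-2 + 4) + 361) = 462*((sqrt(-6 - 6*(-5)**2 + 36*(-5))/6)*(-2 + 4) + 361) = 462*((sqrt(-6 - 6*25 - 180)/6)*2 + 361) = 462*((sqrt(-6 - 150 - 180)/6)*2 + 361) = 462*((sqrt(-336)/6)*2 + 361) = 462*(((4*I*sqrt(21))/6)*2 + 361) = 462*((2*I*sqrt(21)/3)*2 + 361) = 462*(4*I*sqrt(21)/3 + 361) = 462*(361 + 4*I*sqrt(21)/3) = 166782 + 616*I*sqrt(21)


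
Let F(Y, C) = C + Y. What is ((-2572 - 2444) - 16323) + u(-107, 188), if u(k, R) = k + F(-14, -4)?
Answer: -21464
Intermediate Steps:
u(k, R) = -18 + k (u(k, R) = k + (-4 - 14) = k - 18 = -18 + k)
((-2572 - 2444) - 16323) + u(-107, 188) = ((-2572 - 2444) - 16323) + (-18 - 107) = (-5016 - 16323) - 125 = -21339 - 125 = -21464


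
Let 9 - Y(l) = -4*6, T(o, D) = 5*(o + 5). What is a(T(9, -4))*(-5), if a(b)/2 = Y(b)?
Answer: -330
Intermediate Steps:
T(o, D) = 25 + 5*o (T(o, D) = 5*(5 + o) = 25 + 5*o)
Y(l) = 33 (Y(l) = 9 - (-4)*6 = 9 - 1*(-24) = 9 + 24 = 33)
a(b) = 66 (a(b) = 2*33 = 66)
a(T(9, -4))*(-5) = 66*(-5) = -330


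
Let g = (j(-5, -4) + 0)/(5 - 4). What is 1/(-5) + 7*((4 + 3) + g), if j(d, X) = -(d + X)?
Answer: 559/5 ≈ 111.80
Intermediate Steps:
j(d, X) = -X - d (j(d, X) = -(X + d) = -X - d)
g = 9 (g = ((-1*(-4) - 1*(-5)) + 0)/(5 - 4) = ((4 + 5) + 0)/1 = (9 + 0)*1 = 9*1 = 9)
1/(-5) + 7*((4 + 3) + g) = 1/(-5) + 7*((4 + 3) + 9) = -⅕ + 7*(7 + 9) = -⅕ + 7*16 = -⅕ + 112 = 559/5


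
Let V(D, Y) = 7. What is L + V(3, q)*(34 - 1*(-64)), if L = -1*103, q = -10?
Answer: 583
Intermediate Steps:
L = -103
L + V(3, q)*(34 - 1*(-64)) = -103 + 7*(34 - 1*(-64)) = -103 + 7*(34 + 64) = -103 + 7*98 = -103 + 686 = 583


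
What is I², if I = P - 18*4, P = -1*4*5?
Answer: 8464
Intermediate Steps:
P = -20 (P = -4*5 = -20)
I = -92 (I = -20 - 18*4 = -20 - 1*72 = -20 - 72 = -92)
I² = (-92)² = 8464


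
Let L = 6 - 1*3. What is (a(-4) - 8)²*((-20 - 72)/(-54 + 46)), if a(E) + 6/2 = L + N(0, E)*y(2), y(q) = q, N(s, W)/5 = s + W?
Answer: 26496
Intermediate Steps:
N(s, W) = 5*W + 5*s (N(s, W) = 5*(s + W) = 5*(W + s) = 5*W + 5*s)
L = 3 (L = 6 - 3 = 3)
a(E) = 10*E (a(E) = -3 + (3 + (5*E + 5*0)*2) = -3 + (3 + (5*E + 0)*2) = -3 + (3 + (5*E)*2) = -3 + (3 + 10*E) = 10*E)
(a(-4) - 8)²*((-20 - 72)/(-54 + 46)) = (10*(-4) - 8)²*((-20 - 72)/(-54 + 46)) = (-40 - 8)²*(-92/(-8)) = (-48)²*(-92*(-⅛)) = 2304*(23/2) = 26496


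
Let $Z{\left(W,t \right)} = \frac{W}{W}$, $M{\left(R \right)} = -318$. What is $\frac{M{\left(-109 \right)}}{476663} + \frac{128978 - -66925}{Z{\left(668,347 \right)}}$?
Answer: $\frac{93379711371}{476663} \approx 1.959 \cdot 10^{5}$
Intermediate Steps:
$Z{\left(W,t \right)} = 1$
$\frac{M{\left(-109 \right)}}{476663} + \frac{128978 - -66925}{Z{\left(668,347 \right)}} = - \frac{318}{476663} + \frac{128978 - -66925}{1} = \left(-318\right) \frac{1}{476663} + \left(128978 + 66925\right) 1 = - \frac{318}{476663} + 195903 \cdot 1 = - \frac{318}{476663} + 195903 = \frac{93379711371}{476663}$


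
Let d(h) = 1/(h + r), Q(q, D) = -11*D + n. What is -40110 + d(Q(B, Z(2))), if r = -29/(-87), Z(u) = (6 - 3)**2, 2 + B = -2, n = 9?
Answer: -10789593/269 ≈ -40110.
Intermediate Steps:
B = -4 (B = -2 - 2 = -4)
Z(u) = 9 (Z(u) = 3**2 = 9)
Q(q, D) = 9 - 11*D (Q(q, D) = -11*D + 9 = 9 - 11*D)
r = 1/3 (r = -29*(-1/87) = 1/3 ≈ 0.33333)
d(h) = 1/(1/3 + h) (d(h) = 1/(h + 1/3) = 1/(1/3 + h))
-40110 + d(Q(B, Z(2))) = -40110 + 3/(1 + 3*(9 - 11*9)) = -40110 + 3/(1 + 3*(9 - 99)) = -40110 + 3/(1 + 3*(-90)) = -40110 + 3/(1 - 270) = -40110 + 3/(-269) = -40110 + 3*(-1/269) = -40110 - 3/269 = -10789593/269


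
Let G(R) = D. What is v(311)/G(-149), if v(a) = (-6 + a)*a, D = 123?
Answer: 94855/123 ≈ 771.18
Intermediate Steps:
G(R) = 123
v(a) = a*(-6 + a)
v(311)/G(-149) = (311*(-6 + 311))/123 = (311*305)*(1/123) = 94855*(1/123) = 94855/123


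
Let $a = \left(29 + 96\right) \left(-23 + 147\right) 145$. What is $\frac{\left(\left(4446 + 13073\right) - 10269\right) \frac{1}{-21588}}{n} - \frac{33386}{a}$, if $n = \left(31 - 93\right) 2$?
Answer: $- \frac{294665359}{24259515000} \approx -0.012146$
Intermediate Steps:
$n = -124$ ($n = \left(-62\right) 2 = -124$)
$a = 2247500$ ($a = 125 \cdot 124 \cdot 145 = 15500 \cdot 145 = 2247500$)
$\frac{\left(\left(4446 + 13073\right) - 10269\right) \frac{1}{-21588}}{n} - \frac{33386}{a} = \frac{\left(\left(4446 + 13073\right) - 10269\right) \frac{1}{-21588}}{-124} - \frac{33386}{2247500} = \left(17519 - 10269\right) \left(- \frac{1}{21588}\right) \left(- \frac{1}{124}\right) - \frac{16693}{1123750} = 7250 \left(- \frac{1}{21588}\right) \left(- \frac{1}{124}\right) - \frac{16693}{1123750} = \left(- \frac{3625}{10794}\right) \left(- \frac{1}{124}\right) - \frac{16693}{1123750} = \frac{3625}{1338456} - \frac{16693}{1123750} = - \frac{294665359}{24259515000}$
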